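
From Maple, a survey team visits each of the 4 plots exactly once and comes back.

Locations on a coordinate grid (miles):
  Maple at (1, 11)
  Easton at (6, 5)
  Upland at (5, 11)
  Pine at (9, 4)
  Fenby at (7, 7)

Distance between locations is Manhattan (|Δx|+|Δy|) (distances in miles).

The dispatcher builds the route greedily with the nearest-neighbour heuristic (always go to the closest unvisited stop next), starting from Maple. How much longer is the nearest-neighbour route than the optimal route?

Maple: Upland=4, Fenby=10, Easton=11, Pine=15 ⇒ Upland
Upland: Fenby=6, Easton=7, Pine=11 ⇒ Fenby
Fenby: Easton=3, Pine=5 ⇒ Easton
Easton: Pine=4 ⇒ Pine
NN route Maple → Upland → Fenby → Easton → Pine → Maple costs 32.
Optimal: Maple → Easton → Pine → Fenby → Upland → Maple costs 30 (by enumerating all 12 distinct tours).
Excess = 32 − 30 = 2.

Excess over optimum: 2 miles.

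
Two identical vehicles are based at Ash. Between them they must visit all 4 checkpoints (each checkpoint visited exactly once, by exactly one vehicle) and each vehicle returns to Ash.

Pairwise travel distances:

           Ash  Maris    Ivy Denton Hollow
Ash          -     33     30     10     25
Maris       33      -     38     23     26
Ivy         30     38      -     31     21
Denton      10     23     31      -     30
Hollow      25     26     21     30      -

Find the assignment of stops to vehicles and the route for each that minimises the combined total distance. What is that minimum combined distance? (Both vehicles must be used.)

Try each way of splitting the stops between the two vehicles (each non-empty) and, for each split, find the best tour for each vehicle:
  {Maris} + {Ivy, Denton, Hollow}: 66 + 87 = 153
  {Ivy} + {Maris, Denton, Hollow}: 60 + 84 = 144
  {Maris, Ivy} + {Denton, Hollow}: 101 + 65 = 166
  {Denton} + {Maris, Ivy, Hollow}: 20 + 110 = 130
  {Maris, Denton} + {Ivy, Hollow}: 66 + 76 = 142
  {Ivy, Denton} + {Maris, Hollow}: 71 + 84 = 155
  … (7 splits in total)
Best: vehicle 1 Ash → Denton → Ash = 20; vehicle 2 Ash → Maris → Hollow → Ivy → Ash = 110; combined 130.

130 — the smallest possible combined total.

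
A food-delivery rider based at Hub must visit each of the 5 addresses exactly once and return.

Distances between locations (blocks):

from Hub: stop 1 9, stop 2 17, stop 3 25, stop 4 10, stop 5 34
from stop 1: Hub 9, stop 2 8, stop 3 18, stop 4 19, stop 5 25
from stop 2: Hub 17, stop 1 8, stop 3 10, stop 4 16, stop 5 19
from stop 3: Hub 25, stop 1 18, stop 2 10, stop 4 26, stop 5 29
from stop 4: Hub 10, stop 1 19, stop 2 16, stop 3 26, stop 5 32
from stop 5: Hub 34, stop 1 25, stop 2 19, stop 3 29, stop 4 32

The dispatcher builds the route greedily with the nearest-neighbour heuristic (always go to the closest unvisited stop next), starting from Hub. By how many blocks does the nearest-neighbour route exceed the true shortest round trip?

21 blocks longer than the optimal tour.

Hub: stop 1=9, stop 4=10, stop 2=17, stop 3=25, stop 5=34 ⇒ stop 1
stop 1: stop 2=8, stop 3=18, stop 4=19, stop 5=25 ⇒ stop 2
stop 2: stop 3=10, stop 4=16, stop 5=19 ⇒ stop 3
stop 3: stop 4=26, stop 5=29 ⇒ stop 4
stop 4: stop 5=32 ⇒ stop 5
NN route Hub → stop 1 → stop 2 → stop 3 → stop 4 → stop 5 → Hub costs 119.
Optimal: Hub → stop 1 → stop 2 → stop 3 → stop 5 → stop 4 → Hub costs 98 (by enumerating all 60 distinct tours).
Excess = 119 − 98 = 21.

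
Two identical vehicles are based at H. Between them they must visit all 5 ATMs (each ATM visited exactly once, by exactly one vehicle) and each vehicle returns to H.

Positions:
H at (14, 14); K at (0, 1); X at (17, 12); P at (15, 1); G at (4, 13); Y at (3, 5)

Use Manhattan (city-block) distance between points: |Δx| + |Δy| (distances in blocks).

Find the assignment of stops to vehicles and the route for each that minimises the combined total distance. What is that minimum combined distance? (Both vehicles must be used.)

There are 2^4 − 1 = 15 ways to divide the 5 stops into two non-empty groups. For each, the best each vehicle can do is its own shortest tour through its group:
  {K} + {X, P, G, Y}: 54 + 54 = 108
  {X} + {K, P, G, Y}: 10 + 56 = 66
  {K, X} + {P, G, Y}: 60 + 50 = 110
  {P} + {K, X, G, Y}: 28 + 60 = 88
  {K, P} + {X, G, Y}: 56 + 46 = 102
  {X, P} + {K, G, Y}: 32 + 54 = 86
  … (15 splits in total)
Best: vehicle 1 H → X → H = 10; vehicle 2 H → P → K → Y → G → H = 56; combined 66.

66 blocks — the smallest possible combined total.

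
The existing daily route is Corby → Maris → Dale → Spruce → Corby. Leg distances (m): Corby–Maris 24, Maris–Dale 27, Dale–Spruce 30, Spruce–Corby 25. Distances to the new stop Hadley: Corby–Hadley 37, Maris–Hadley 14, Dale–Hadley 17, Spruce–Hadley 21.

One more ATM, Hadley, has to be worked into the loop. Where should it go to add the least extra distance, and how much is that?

Minimum extra distance: 4 m, inserting Hadley between Maris and Dale.

Insertion cost between consecutive stops i–j is d(i,Hadley) + d(Hadley,j) − d(i,j):
  between Corby and Maris: 37 + 14 − 24 = 27
  between Maris and Dale: 14 + 17 − 27 = 4
  between Dale and Spruce: 17 + 21 − 30 = 8
  between Spruce and Corby: 21 + 37 − 25 = 33
Cheapest insertion is between Maris and Dale, adding 4.
New total = 106 + 4 = 110.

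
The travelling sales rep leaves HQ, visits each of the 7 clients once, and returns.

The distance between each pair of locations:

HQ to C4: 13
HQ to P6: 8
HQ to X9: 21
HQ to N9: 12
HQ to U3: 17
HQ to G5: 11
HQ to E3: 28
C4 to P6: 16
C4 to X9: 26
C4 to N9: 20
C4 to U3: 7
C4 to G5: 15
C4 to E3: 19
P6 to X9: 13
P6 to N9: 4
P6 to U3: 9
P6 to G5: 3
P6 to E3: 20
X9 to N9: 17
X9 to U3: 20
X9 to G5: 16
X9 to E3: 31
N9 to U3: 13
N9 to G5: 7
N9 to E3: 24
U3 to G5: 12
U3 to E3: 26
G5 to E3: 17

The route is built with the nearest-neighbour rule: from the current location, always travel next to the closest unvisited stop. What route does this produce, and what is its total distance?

At HQ the remaining stops are P6 8, G5 11, N9 12, C4 13, U3 17, X9 21, E3 28; go to P6.
At P6 the remaining stops are G5 3, N9 4, U3 9, X9 13, C4 16, E3 20; go to G5.
At G5 the remaining stops are N9 7, U3 12, C4 15, X9 16, E3 17; go to N9.
At N9 the remaining stops are U3 13, X9 17, C4 20, E3 24; go to U3.
At U3 the remaining stops are C4 7, X9 20, E3 26; go to C4.
At C4 the remaining stops are E3 19, X9 26; go to E3.
At E3 the remaining stops are X9 31; go to X9.
Return X9→HQ: 21.
Total = 8 + 3 + 7 + 13 + 7 + 19 + 31 + 21 = 109.

Nearest-neighbour total = 109; route HQ → P6 → G5 → N9 → U3 → C4 → E3 → X9 → HQ.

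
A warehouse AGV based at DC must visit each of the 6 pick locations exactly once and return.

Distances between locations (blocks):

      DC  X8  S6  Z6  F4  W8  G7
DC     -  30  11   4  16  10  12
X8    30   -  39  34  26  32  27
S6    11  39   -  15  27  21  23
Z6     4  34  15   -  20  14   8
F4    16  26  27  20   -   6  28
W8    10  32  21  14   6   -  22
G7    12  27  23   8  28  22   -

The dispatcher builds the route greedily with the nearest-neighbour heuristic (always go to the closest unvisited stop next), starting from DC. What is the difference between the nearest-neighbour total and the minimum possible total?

13 blocks longer than the optimal tour.

DC: Z6=4, W8=10, S6=11, G7=12, F4=16, X8=30 ⇒ Z6
Z6: G7=8, W8=14, S6=15, F4=20, X8=34 ⇒ G7
G7: W8=22, S6=23, X8=27, F4=28 ⇒ W8
W8: F4=6, S6=21, X8=32 ⇒ F4
F4: X8=26, S6=27 ⇒ X8
X8: S6=39 ⇒ S6
NN route DC → Z6 → G7 → W8 → F4 → X8 → S6 → DC costs 116.
Optimal: DC → S6 → Z6 → G7 → X8 → F4 → W8 → DC costs 103 (by enumerating all 360 distinct tours).
Excess = 116 − 103 = 13.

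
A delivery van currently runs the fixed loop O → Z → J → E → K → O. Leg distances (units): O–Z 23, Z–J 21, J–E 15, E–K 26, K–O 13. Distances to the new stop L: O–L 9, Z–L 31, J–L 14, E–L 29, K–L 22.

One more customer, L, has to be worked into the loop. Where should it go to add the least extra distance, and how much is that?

+17 — insert L between O and Z.

Insertion cost between consecutive stops i–j is d(i,L) + d(L,j) − d(i,j):
  between O and Z: 9 + 31 − 23 = 17
  between Z and J: 31 + 14 − 21 = 24
  between J and E: 14 + 29 − 15 = 28
  between E and K: 29 + 22 − 26 = 25
  between K and O: 22 + 9 − 13 = 18
Cheapest insertion is between O and Z, adding 17.
New total = 98 + 17 = 115.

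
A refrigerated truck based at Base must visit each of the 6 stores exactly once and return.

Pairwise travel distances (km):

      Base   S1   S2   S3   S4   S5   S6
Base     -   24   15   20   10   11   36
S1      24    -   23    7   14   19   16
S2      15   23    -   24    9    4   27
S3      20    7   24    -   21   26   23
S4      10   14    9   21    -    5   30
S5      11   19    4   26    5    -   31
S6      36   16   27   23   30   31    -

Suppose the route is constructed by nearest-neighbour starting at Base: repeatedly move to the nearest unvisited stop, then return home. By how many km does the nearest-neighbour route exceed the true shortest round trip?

Base: S4=10, S5=11, S2=15, S3=20, S1=24, S6=36 ⇒ S4
S4: S5=5, S2=9, S1=14, S3=21, S6=30 ⇒ S5
S5: S2=4, S1=19, S3=26, S6=31 ⇒ S2
S2: S1=23, S3=24, S6=27 ⇒ S1
S1: S3=7, S6=16 ⇒ S3
S3: S6=23 ⇒ S6
NN route Base → S4 → S5 → S2 → S1 → S3 → S6 → Base costs 108.
Optimal: Base → S3 → S1 → S6 → S2 → S5 → S4 → Base costs 89 (by enumerating all 360 distinct tours).
Excess = 108 − 89 = 19.

Excess over optimum: 19 km.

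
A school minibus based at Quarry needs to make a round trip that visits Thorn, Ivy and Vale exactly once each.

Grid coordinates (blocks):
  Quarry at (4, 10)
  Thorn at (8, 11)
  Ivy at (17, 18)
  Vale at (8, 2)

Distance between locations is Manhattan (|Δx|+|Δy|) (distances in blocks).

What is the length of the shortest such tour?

Shortest round trip = 58 blocks.

With 3 stops there are 3!/2 = 3 distinct round trips (a route and its reverse cost the same).
Quarry→Thorn→Ivy→Vale→Quarry: 5+16+25+12 = 58
Quarry→Thorn→Vale→Ivy→Quarry: 5+9+25+21 = 60
Quarry→Ivy→Thorn→Vale→Quarry: 21+16+9+12 = 58
The minimum is 58.
One optimal route: Quarry → Thorn → Ivy → Vale → Quarry (or its reverse).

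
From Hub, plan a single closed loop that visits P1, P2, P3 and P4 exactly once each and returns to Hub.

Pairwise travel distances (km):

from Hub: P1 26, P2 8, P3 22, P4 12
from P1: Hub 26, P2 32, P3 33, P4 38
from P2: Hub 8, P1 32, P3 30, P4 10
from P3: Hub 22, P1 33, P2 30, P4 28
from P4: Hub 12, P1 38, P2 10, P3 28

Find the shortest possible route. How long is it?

Hub → P1 → P2 → P3 → P4 → Hub: 26+32+30+28+12 = 128
Hub → P1 → P2 → P4 → P3 → Hub: 26+32+10+28+22 = 118
Hub → P1 → P3 → P2 → P4 → Hub: 26+33+30+10+12 = 111
Hub → P1 → P3 → P4 → P2 → Hub: 26+33+28+10+8 = 105
Hub → P1 → P4 → P2 → P3 → Hub: 26+38+10+30+22 = 126
Hub → P1 → P4 → P3 → P2 → Hub: 26+38+28+30+8 = 130
Hub → P2 → P1 → P3 → P4 → Hub: 8+32+33+28+12 = 113
Hub → P2 → P1 → P4 → P3 → Hub: 8+32+38+28+22 = 128
Hub → P2 → P3 → P1 → P4 → Hub: 8+30+33+38+12 = 121
Hub → P2 → P4 → P1 → P3 → Hub: 8+10+38+33+22 = 111
Hub → P3 → P1 → P2 → P4 → Hub: 22+33+32+10+12 = 109
Hub → P3 → P2 → P1 → P4 → Hub: 22+30+32+38+12 = 134
The minimum is 105.
One optimal route: Hub → P1 → P3 → P4 → P2 → Hub (or its reverse).

105 km — the shortest possible round trip.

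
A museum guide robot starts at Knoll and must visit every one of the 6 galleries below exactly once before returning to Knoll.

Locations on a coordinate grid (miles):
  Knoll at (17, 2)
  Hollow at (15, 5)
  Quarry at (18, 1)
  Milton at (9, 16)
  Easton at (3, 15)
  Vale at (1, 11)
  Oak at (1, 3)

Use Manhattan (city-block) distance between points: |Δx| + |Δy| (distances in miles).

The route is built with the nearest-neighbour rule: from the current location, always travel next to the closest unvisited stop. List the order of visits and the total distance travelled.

Knoll → [Quarry:2 / Hollow:5 / Oak:17 / Milton:22 / Vale:25 / Easton:27] → Quarry (2)
Quarry → [Hollow:7 / Oak:19 / Milton:24 / Vale:27 / Easton:29] → Hollow (7)
Hollow → [Oak:16 / Milton:17 / Vale:20 / Easton:22] → Oak (16)
Oak → [Vale:8 / Easton:14 / Milton:21] → Vale (8)
Vale → [Easton:6 / Milton:13] → Easton (6)
Easton → [Milton:7] → Milton (7)
Return Milton→Knoll: 22.
Total = 2 + 7 + 16 + 8 + 6 + 7 + 22 = 68.

Total distance 68 miles via the nearest-neighbour route Knoll → Quarry → Hollow → Oak → Vale → Easton → Milton → Knoll.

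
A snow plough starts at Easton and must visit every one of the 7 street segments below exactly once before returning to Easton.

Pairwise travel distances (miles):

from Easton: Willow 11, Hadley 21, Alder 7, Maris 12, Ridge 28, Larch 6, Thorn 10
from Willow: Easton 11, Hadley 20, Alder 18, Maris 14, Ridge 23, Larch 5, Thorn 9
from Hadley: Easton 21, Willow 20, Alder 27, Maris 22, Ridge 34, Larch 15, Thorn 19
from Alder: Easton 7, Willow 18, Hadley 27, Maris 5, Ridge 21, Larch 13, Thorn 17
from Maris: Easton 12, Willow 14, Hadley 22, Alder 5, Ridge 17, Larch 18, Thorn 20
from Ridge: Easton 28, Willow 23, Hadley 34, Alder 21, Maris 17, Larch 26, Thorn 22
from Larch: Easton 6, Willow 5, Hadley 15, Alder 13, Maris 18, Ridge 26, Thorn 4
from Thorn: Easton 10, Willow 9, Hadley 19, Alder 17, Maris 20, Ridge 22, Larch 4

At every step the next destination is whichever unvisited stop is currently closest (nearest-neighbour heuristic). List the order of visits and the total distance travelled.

114 miles along Easton → Larch → Thorn → Willow → Maris → Alder → Ridge → Hadley → Easton.

At Easton the remaining stops are Larch 6, Alder 7, Thorn 10, Willow 11, Maris 12, Hadley 21, Ridge 28; go to Larch.
At Larch the remaining stops are Thorn 4, Willow 5, Alder 13, Hadley 15, Maris 18, Ridge 26; go to Thorn.
At Thorn the remaining stops are Willow 9, Alder 17, Hadley 19, Maris 20, Ridge 22; go to Willow.
At Willow the remaining stops are Maris 14, Alder 18, Hadley 20, Ridge 23; go to Maris.
At Maris the remaining stops are Alder 5, Ridge 17, Hadley 22; go to Alder.
At Alder the remaining stops are Ridge 21, Hadley 27; go to Ridge.
At Ridge the remaining stops are Hadley 34; go to Hadley.
Return Hadley→Easton: 21.
Total = 6 + 4 + 9 + 14 + 5 + 21 + 34 + 21 = 114.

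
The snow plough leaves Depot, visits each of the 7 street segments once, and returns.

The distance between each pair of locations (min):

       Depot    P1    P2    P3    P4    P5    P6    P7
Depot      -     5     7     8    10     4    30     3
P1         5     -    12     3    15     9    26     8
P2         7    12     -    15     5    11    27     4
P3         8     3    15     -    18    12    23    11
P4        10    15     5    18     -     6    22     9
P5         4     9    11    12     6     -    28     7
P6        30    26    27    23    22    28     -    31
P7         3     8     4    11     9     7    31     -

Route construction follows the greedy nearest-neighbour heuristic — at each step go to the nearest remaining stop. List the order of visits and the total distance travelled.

83 min along Depot → P7 → P2 → P4 → P5 → P1 → P3 → P6 → Depot.

From Depot: distances to unvisited — P7=3, P5=4, P1=5, P2=7, P3=8, P4=10, P6=30. Nearest is P7 (3).
From P7: distances to unvisited — P2=4, P5=7, P1=8, P4=9, P3=11, P6=31. Nearest is P2 (4).
From P2: distances to unvisited — P4=5, P5=11, P1=12, P3=15, P6=27. Nearest is P4 (5).
From P4: distances to unvisited — P5=6, P1=15, P3=18, P6=22. Nearest is P5 (6).
From P5: distances to unvisited — P1=9, P3=12, P6=28. Nearest is P1 (9).
From P1: distances to unvisited — P3=3, P6=26. Nearest is P3 (3).
From P3: distances to unvisited — P6=23. Nearest is P6 (23).
Return P6→Depot: 30.
Total = 3 + 4 + 5 + 6 + 9 + 3 + 23 + 30 = 83.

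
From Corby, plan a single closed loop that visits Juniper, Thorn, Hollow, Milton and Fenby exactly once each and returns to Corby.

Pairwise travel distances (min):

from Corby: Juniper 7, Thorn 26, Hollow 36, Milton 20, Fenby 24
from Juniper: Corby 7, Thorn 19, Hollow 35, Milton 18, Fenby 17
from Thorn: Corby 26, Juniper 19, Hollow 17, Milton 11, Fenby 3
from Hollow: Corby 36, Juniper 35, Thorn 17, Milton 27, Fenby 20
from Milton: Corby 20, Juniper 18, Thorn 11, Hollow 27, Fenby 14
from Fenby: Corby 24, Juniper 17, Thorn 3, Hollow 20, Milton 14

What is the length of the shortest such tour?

91 min — the shortest possible round trip.

There are 60 distinct closed tours to check (reversals are equivalent).
Corby→Juniper→Thorn→Hollow→Milton→Fenby→Corby: 7+19+17+27+14+24 = 108
Corby→Juniper→Thorn→Hollow→Fenby→Milton→Corby: 7+19+17+20+14+20 = 97
Corby→Juniper→Thorn→Milton→Hollow→Fenby→Corby: 7+19+11+27+20+24 = 108
Corby→Juniper→Thorn→Milton→Fenby→Hollow→Corby: 7+19+11+14+20+36 = 107
Corby→Juniper→Thorn→Fenby→Hollow→Milton→Corby: 7+19+3+20+27+20 = 96
Corby→Juniper→Thorn→Fenby→Milton→Hollow→Corby: 7+19+3+14+27+36 = 106
Corby→Juniper→Hollow→Thorn→Milton→Fenby→Corby: 7+35+17+11+14+24 = 108
Corby→Juniper→Hollow→Thorn→Fenby→Milton→Corby: 7+35+17+3+14+20 = 96
Corby→Juniper→Hollow→Milton→Thorn→Fenby→Corby: 7+35+27+11+3+24 = 107
Corby→Juniper→Hollow→Milton→Fenby→Thorn→Corby: 7+35+27+14+3+26 = 112
Corby→Juniper→Hollow→Fenby→Thorn→Milton→Corby: 7+35+20+3+11+20 = 96
Corby→Juniper→Hollow→Fenby→Milton→Thorn→Corby: 7+35+20+14+11+26 = 113
Corby→Juniper→Milton→Thorn→Hollow→Fenby→Corby: 7+18+11+17+20+24 = 97
Corby→Juniper→Milton→Thorn→Fenby→Hollow→Corby: 7+18+11+3+20+36 = 95
… (46 more)
Corby→Juniper→Fenby→Thorn→Hollow→Milton→Corby: 7+17+3+17+27+20 = 91  ← best
The minimum is 91.
One optimal route: Corby → Juniper → Fenby → Thorn → Hollow → Milton → Corby (or its reverse).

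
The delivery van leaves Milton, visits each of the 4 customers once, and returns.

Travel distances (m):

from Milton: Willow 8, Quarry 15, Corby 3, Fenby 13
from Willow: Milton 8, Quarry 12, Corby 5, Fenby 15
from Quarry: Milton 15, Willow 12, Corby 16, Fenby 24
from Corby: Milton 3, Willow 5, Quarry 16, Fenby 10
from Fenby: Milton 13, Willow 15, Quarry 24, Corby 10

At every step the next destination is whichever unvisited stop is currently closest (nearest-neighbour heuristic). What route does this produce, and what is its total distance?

Total distance 57 m via the nearest-neighbour route Milton → Corby → Willow → Quarry → Fenby → Milton.

At Milton the remaining stops are Corby 3, Willow 8, Fenby 13, Quarry 15; go to Corby.
At Corby the remaining stops are Willow 5, Fenby 10, Quarry 16; go to Willow.
At Willow the remaining stops are Quarry 12, Fenby 15; go to Quarry.
At Quarry the remaining stops are Fenby 24; go to Fenby.
Return Fenby→Milton: 13.
Total = 3 + 5 + 12 + 24 + 13 = 57.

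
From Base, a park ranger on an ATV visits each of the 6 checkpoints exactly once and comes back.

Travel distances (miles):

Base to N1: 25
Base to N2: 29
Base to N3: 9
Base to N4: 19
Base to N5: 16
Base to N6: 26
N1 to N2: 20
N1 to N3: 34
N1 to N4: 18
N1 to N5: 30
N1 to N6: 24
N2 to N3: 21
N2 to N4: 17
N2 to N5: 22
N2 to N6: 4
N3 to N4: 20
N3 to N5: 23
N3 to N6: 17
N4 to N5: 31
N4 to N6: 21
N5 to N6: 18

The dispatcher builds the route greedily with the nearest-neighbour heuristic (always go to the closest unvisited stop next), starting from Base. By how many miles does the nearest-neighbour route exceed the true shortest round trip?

6 miles longer than the optimal tour.

From Base: N3=9, N5=16, N4=19, N1=25, N6=26, N2=29 → choose N3 (9).
From N3: N6=17, N4=20, N2=21, N5=23, N1=34 → choose N6 (17).
From N6: N2=4, N5=18, N4=21, N1=24 → choose N2 (4).
From N2: N4=17, N1=20, N5=22 → choose N4 (17).
From N4: N1=18, N5=31 → choose N1 (18).
From N1: N5=30 → choose N5 (30).
NN route Base → N3 → N6 → N2 → N4 → N1 → N5 → Base costs 111.
Optimal: Base → N3 → N4 → N1 → N2 → N6 → N5 → Base costs 105 (by enumerating all 360 distinct tours).
Excess = 111 − 105 = 6.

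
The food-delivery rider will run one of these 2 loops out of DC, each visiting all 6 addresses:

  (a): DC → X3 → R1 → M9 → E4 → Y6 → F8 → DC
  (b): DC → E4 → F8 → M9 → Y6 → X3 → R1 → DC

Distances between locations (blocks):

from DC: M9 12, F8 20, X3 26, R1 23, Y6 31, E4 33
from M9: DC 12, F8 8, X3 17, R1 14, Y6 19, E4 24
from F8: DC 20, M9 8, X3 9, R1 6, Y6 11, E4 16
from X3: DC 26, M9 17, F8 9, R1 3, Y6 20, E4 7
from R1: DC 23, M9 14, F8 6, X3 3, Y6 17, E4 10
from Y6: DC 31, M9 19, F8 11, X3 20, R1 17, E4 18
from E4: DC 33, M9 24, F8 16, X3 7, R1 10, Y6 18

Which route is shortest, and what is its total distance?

Shortest is (a), total 116 blocks.

(a): 26 + 3 + 14 + 24 + 18 + 11 + 20 = 116
(b): 33 + 16 + 8 + 19 + 20 + 3 + 23 = 122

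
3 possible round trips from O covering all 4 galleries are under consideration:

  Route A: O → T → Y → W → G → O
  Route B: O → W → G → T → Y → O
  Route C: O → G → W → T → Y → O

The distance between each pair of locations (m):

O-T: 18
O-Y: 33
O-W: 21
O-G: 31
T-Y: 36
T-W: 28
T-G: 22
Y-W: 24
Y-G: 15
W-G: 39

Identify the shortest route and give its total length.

148 m — Route A is the shortest.

Route A: 18 + 36 + 24 + 39 + 31 = 148
Route B: 21 + 39 + 22 + 36 + 33 = 151
Route C: 31 + 39 + 28 + 36 + 33 = 167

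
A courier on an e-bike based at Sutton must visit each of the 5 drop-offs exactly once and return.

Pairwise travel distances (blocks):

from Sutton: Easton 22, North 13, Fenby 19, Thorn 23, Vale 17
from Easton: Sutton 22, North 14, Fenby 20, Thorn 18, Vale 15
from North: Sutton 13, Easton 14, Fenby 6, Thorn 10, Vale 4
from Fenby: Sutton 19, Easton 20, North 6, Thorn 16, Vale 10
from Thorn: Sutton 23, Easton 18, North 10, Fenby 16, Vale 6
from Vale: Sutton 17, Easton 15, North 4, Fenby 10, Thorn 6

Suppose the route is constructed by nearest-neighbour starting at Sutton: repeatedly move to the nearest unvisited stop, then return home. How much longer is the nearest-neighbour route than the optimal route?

From Sutton: North=13, Vale=17, Fenby=19, Easton=22, Thorn=23 → choose North (13).
From North: Vale=4, Fenby=6, Thorn=10, Easton=14 → choose Vale (4).
From Vale: Thorn=6, Fenby=10, Easton=15 → choose Thorn (6).
From Thorn: Fenby=16, Easton=18 → choose Fenby (16).
From Fenby: Easton=20 → choose Easton (20).
NN route Sutton → North → Vale → Thorn → Fenby → Easton → Sutton costs 81.
Optimal: Sutton → Easton → Thorn → Vale → North → Fenby → Sutton costs 75 (by enumerating all 60 distinct tours).
Excess = 81 − 75 = 6.

6 blocks longer than the optimal tour.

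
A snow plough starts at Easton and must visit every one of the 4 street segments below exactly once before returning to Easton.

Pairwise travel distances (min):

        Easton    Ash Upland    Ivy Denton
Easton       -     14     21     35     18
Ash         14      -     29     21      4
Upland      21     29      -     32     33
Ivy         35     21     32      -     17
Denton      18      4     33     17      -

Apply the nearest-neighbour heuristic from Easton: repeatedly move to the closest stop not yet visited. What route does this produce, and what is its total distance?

At Easton the remaining stops are Ash 14, Denton 18, Upland 21, Ivy 35; go to Ash.
At Ash the remaining stops are Denton 4, Ivy 21, Upland 29; go to Denton.
At Denton the remaining stops are Ivy 17, Upland 33; go to Ivy.
At Ivy the remaining stops are Upland 32; go to Upland.
Return Upland→Easton: 21.
Total = 14 + 4 + 17 + 32 + 21 = 88.

88 min along Easton → Ash → Denton → Ivy → Upland → Easton.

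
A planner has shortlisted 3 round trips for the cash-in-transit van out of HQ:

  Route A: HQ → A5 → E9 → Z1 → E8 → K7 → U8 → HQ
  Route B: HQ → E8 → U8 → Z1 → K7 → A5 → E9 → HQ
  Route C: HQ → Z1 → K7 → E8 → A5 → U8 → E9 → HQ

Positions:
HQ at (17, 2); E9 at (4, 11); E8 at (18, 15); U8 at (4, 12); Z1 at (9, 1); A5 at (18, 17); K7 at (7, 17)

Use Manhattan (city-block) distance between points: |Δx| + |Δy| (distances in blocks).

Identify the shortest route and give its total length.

Route A: 16 + 20 + 15 + 23 + 13 + 8 + 23 = 118
Route B: 14 + 17 + 16 + 18 + 11 + 20 + 22 = 118
Route C: 9 + 18 + 13 + 2 + 19 + 1 + 22 = 84

84 blocks — Route C is the shortest.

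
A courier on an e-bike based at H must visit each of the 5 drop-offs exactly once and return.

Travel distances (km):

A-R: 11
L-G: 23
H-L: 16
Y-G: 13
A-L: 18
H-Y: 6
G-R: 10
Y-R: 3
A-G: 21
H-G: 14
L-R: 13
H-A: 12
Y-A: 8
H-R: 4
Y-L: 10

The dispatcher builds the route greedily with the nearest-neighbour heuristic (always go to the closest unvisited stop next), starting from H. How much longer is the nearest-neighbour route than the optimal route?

H: R=4, Y=6, A=12, G=14, L=16 ⇒ R
R: Y=3, G=10, A=11, L=13 ⇒ Y
Y: A=8, L=10, G=13 ⇒ A
A: L=18, G=21 ⇒ L
L: G=23 ⇒ G
NN route H → R → Y → A → L → G → H costs 70.
Optimal: H → A → Y → L → G → R → H costs 67 (by enumerating all 60 distinct tours).
Excess = 70 − 67 = 3.

Excess over optimum: 3 km.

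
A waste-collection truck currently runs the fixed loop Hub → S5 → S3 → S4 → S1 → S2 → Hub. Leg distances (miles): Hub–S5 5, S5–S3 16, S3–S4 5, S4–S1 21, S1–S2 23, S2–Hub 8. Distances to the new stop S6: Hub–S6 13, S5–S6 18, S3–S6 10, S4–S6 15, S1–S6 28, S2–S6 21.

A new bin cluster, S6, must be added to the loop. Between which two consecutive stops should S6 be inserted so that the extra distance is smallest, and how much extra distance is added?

Insertion cost between consecutive stops i–j is d(i,S6) + d(S6,j) − d(i,j):
  between Hub and S5: 13 + 18 − 5 = 26
  between S5 and S3: 18 + 10 − 16 = 12
  between S3 and S4: 10 + 15 − 5 = 20
  between S4 and S1: 15 + 28 − 21 = 22
  between S1 and S2: 28 + 21 − 23 = 26
  between S2 and Hub: 21 + 13 − 8 = 26
Cheapest insertion is between S5 and S3, adding 12.
New total = 78 + 12 = 90.

+12 miles — insert S6 between S5 and S3.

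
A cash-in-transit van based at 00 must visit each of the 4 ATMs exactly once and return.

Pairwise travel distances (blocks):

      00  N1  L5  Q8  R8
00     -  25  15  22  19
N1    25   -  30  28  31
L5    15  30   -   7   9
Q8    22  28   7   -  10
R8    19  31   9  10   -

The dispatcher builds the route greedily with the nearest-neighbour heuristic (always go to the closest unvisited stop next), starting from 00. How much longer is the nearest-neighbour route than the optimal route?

From 00: L5=15, R8=19, Q8=22, N1=25 → choose L5 (15).
From L5: Q8=7, R8=9, N1=30 → choose Q8 (7).
From Q8: R8=10, N1=28 → choose R8 (10).
From R8: N1=31 → choose N1 (31).
NN route 00 → L5 → Q8 → R8 → N1 → 00 costs 88.
Optimal: 00 → N1 → Q8 → R8 → L5 → 00 costs 87 (by enumerating all 12 distinct tours).
Excess = 88 − 87 = 1.

Excess over optimum: 1 blocks.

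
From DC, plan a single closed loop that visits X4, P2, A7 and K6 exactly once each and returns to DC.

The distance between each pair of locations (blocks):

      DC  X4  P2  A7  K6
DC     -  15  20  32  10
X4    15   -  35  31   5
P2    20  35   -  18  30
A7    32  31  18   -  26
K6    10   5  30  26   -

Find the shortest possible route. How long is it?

There are 12 distinct closed tours to check (reversals are equivalent).
DC→X4→P2→A7→K6→DC: 15+35+18+26+10 = 104
DC→X4→P2→K6→A7→DC: 15+35+30+26+32 = 138
DC→X4→A7→P2→K6→DC: 15+31+18+30+10 = 104
DC→X4→A7→K6→P2→DC: 15+31+26+30+20 = 122
DC→X4→K6→P2→A7→DC: 15+5+30+18+32 = 100
DC→X4→K6→A7→P2→DC: 15+5+26+18+20 = 84
DC→P2→X4→A7→K6→DC: 20+35+31+26+10 = 122
DC→P2→X4→K6→A7→DC: 20+35+5+26+32 = 118
DC→P2→A7→X4→K6→DC: 20+18+31+5+10 = 84
DC→P2→K6→X4→A7→DC: 20+30+5+31+32 = 118
DC→A7→X4→P2→K6→DC: 32+31+35+30+10 = 138
DC→A7→P2→X4→K6→DC: 32+18+35+5+10 = 100
The minimum is 84.
One optimal route: DC → X4 → K6 → A7 → P2 → DC (or its reverse).

Shortest round trip = 84 blocks.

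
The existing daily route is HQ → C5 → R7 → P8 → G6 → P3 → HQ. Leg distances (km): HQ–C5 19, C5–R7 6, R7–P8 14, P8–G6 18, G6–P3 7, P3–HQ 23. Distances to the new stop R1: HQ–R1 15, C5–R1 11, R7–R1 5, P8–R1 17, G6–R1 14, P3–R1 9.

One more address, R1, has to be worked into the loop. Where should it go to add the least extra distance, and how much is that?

Insertion cost between consecutive stops i–j is d(i,R1) + d(R1,j) − d(i,j):
  between HQ and C5: 15 + 11 − 19 = 7
  between C5 and R7: 11 + 5 − 6 = 10
  between R7 and P8: 5 + 17 − 14 = 8
  between P8 and G6: 17 + 14 − 18 = 13
  between G6 and P3: 14 + 9 − 7 = 16
  between P3 and HQ: 9 + 15 − 23 = 1
Cheapest insertion is between P3 and HQ, adding 1.
New total = 87 + 1 = 88.

+1 km — insert R1 between P3 and HQ.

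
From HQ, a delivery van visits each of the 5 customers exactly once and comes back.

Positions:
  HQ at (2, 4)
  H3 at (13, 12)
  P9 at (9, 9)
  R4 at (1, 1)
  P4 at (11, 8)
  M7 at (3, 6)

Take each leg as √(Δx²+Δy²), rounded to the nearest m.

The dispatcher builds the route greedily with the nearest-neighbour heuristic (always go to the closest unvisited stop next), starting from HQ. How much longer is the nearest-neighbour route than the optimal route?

The nearest-neighbour route is 5 m longer than optimal.

From HQ: M7=2, R4=3, P9=9, P4=10, H3=14 → choose M7 (2).
From M7: R4=5, P9=7, P4=8, H3=12 → choose R4 (5).
From R4: P9=11, P4=12, H3=16 → choose P9 (11).
From P9: P4=2, H3=5 → choose P4 (2).
From P4: H3=4 → choose H3 (4).
NN route HQ → M7 → R4 → P9 → P4 → H3 → HQ costs 38.
Optimal: HQ → R4 → P9 → H3 → P4 → M7 → HQ costs 33 (by enumerating all 60 distinct tours).
Excess = 38 − 33 = 5.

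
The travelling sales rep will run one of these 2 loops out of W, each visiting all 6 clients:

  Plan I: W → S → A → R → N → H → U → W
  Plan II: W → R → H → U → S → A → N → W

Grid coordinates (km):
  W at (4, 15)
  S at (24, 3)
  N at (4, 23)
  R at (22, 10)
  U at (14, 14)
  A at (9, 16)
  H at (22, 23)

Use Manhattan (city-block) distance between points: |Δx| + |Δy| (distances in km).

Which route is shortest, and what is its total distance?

Plan I: 32 + 28 + 19 + 31 + 18 + 17 + 11 = 156
Plan II: 23 + 13 + 17 + 21 + 28 + 12 + 8 = 122

Shortest is Plan II, total 122 km.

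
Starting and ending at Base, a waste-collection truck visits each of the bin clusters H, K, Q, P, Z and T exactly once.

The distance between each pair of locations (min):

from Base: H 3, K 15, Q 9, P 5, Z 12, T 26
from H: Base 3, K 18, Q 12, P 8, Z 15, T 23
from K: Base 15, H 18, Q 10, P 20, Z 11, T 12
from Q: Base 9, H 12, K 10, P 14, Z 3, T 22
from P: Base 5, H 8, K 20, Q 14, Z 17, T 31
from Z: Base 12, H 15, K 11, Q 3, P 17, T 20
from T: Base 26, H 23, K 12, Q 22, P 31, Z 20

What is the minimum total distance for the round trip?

Shortest round trip = 71 min.

Base→H→K→Q→P→Z→T→Base: 3+18+10+14+17+20+26 = 108
Base→H→K→Q→P→T→Z→Base: 3+18+10+14+31+20+12 = 108
Base→H→K→Q→Z→P→T→Base: 3+18+10+3+17+31+26 = 108
Base→H→K→Q→Z→T→P→Base: 3+18+10+3+20+31+5 = 90
Base→H→K→Q→T→P→Z→Base: 3+18+10+22+31+17+12 = 113
Base→H→K→Q→T→Z→P→Base: 3+18+10+22+20+17+5 = 95
Base→H→K→P→Q→Z→T→Base: 3+18+20+14+3+20+26 = 104
Base→H→K→P→Q→T→Z→Base: 3+18+20+14+22+20+12 = 109
… (352 more)
Base→H→T→K→Z→Q→P→Base: 3+23+12+11+3+14+5 = 71  ← best
The minimum is 71.
One optimal route: Base → H → T → K → Z → Q → P → Base (or its reverse).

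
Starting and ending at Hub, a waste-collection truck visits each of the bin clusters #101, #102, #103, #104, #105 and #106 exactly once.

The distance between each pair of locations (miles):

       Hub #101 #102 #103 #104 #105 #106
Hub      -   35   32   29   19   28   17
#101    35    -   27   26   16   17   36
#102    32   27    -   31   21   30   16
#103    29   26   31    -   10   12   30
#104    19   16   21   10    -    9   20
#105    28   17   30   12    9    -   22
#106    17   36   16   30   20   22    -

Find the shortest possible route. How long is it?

There are 360 distinct closed tours to check (reversals are equivalent).
Hub → #101 → #102 → #103 → #104 → #105 → #106 → Hub: 35+27+31+10+9+22+17 = 151
Hub → #101 → #102 → #103 → #104 → #106 → #105 → Hub: 35+27+31+10+20+22+28 = 173
Hub → #101 → #102 → #103 → #105 → #104 → #106 → Hub: 35+27+31+12+9+20+17 = 151
Hub → #101 → #102 → #103 → #105 → #106 → #104 → Hub: 35+27+31+12+22+20+19 = 166
Hub → #101 → #102 → #103 → #106 → #104 → #105 → Hub: 35+27+31+30+20+9+28 = 180
Hub → #101 → #102 → #103 → #106 → #105 → #104 → Hub: 35+27+31+30+22+9+19 = 173
Hub → #101 → #102 → #104 → #103 → #105 → #106 → Hub: 35+27+21+10+12+22+17 = 144
Hub → #101 → #102 → #104 → #103 → #106 → #105 → Hub: 35+27+21+10+30+22+28 = 173
… (352 more)
Hub → #104 → #103 → #105 → #101 → #102 → #106 → Hub: 19+10+12+17+27+16+17 = 118  ← best
The minimum is 118.
One optimal route: Hub → #104 → #103 → #105 → #101 → #102 → #106 → Hub (or its reverse).

Minimum total distance: 118 miles.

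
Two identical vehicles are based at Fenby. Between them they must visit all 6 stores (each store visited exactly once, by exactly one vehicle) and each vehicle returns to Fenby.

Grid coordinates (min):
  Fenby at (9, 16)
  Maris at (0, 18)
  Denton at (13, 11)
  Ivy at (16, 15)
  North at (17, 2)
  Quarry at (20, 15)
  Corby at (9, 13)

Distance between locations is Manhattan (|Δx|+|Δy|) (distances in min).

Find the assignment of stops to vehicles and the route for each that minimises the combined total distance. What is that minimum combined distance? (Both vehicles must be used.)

Try each way of splitting the stops between the two vehicles (each non-empty) and, for each split, find the best tour for each vehicle:
  {Maris} + {Denton, Ivy, North, Quarry, Corby}: 22 + 50 = 72
  {Denton} + {Maris, Ivy, North, Quarry, Corby}: 18 + 72 = 90
  {Maris, Denton} + {Ivy, North, Quarry, Corby}: 40 + 50 = 90
  {Ivy} + {Maris, Denton, North, Quarry, Corby}: 16 + 72 = 88
  {Maris, Ivy} + {Denton, North, Quarry, Corby}: 38 + 50 = 88
  {Denton, Ivy} + {Maris, North, Quarry, Corby}: 24 + 72 = 96
  … (31 splits in total)
Best: vehicle 1 Fenby → Maris → Fenby = 22; vehicle 2 Fenby → Ivy → Quarry → North → Denton → Corby → Fenby = 50; combined 72.

72 min — the smallest possible combined total.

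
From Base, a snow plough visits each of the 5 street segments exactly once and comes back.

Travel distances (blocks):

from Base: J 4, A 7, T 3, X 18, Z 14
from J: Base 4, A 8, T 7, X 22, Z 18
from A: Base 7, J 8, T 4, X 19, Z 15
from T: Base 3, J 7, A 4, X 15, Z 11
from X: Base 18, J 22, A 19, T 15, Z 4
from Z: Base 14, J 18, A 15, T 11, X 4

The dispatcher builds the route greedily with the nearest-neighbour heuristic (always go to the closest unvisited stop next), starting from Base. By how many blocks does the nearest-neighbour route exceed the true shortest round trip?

Base: T=3, J=4, A=7, Z=14, X=18 ⇒ T
T: A=4, J=7, Z=11, X=15 ⇒ A
A: J=8, Z=15, X=19 ⇒ J
J: Z=18, X=22 ⇒ Z
Z: X=4 ⇒ X
NN route Base → T → A → J → Z → X → Base costs 55.
Optimal: Base → J → A → T → X → Z → Base costs 49 (by enumerating all 60 distinct tours).
Excess = 55 − 49 = 6.

The nearest-neighbour route is 6 blocks longer than optimal.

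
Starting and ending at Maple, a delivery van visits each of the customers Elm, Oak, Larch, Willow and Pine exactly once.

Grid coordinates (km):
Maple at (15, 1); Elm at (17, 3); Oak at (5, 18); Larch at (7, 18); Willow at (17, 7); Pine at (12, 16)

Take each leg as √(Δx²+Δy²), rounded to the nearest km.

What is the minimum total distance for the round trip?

Shortest round trip = 44 km.

Maple-Elm-Oak-Larch-Willow-Pine-Maple: 3+19+2+15+10+15 = 64
Maple-Elm-Oak-Larch-Pine-Willow-Maple: 3+19+2+5+10+6 = 45
Maple-Elm-Oak-Willow-Larch-Pine-Maple: 3+19+16+15+5+15 = 73
Maple-Elm-Oak-Willow-Pine-Larch-Maple: 3+19+16+10+5+19 = 72
Maple-Elm-Oak-Pine-Larch-Willow-Maple: 3+19+7+5+15+6 = 55
Maple-Elm-Oak-Pine-Willow-Larch-Maple: 3+19+7+10+15+19 = 73
Maple-Elm-Larch-Oak-Willow-Pine-Maple: 3+18+2+16+10+15 = 64
Maple-Elm-Larch-Oak-Pine-Willow-Maple: 3+18+2+7+10+6 = 46
Maple-Elm-Larch-Willow-Oak-Pine-Maple: 3+18+15+16+7+15 = 74
Maple-Elm-Larch-Willow-Pine-Oak-Maple: 3+18+15+10+7+20 = 73
Maple-Elm-Larch-Pine-Oak-Willow-Maple: 3+18+5+7+16+6 = 55
Maple-Elm-Larch-Pine-Willow-Oak-Maple: 3+18+5+10+16+20 = 72
Maple-Elm-Willow-Oak-Larch-Pine-Maple: 3+4+16+2+5+15 = 45
Maple-Elm-Willow-Oak-Pine-Larch-Maple: 3+4+16+7+5+19 = 54
… (46 more)
Maple-Elm-Willow-Pine-Larch-Oak-Maple: 3+4+10+5+2+20 = 44  ← best
The minimum is 44.
One optimal route: Maple → Elm → Willow → Pine → Larch → Oak → Maple (or its reverse).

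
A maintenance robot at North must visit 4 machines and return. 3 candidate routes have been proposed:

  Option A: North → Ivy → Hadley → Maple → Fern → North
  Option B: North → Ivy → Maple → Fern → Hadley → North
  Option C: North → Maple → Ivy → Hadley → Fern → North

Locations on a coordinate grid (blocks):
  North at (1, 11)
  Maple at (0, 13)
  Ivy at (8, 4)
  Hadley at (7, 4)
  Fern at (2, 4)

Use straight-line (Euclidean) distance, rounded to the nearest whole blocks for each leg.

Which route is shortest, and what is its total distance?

27 blocks — Option C is the shortest.

Option A: 10 + 1 + 11 + 9 + 7 = 38
Option B: 10 + 12 + 9 + 5 + 9 = 45
Option C: 2 + 12 + 1 + 5 + 7 = 27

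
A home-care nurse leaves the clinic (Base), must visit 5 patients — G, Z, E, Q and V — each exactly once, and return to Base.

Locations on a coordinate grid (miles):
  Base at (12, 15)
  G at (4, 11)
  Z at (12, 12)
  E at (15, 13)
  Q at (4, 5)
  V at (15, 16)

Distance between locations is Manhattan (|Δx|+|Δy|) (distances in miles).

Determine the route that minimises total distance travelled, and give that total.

44 miles — the shortest possible round trip.

There are 60 distinct closed tours to check (reversals are equivalent).
Base-G-Z-E-Q-V-Base: 12+9+4+19+22+4 = 70
Base-G-Z-E-V-Q-Base: 12+9+4+3+22+18 = 68
Base-G-Z-Q-E-V-Base: 12+9+15+19+3+4 = 62
Base-G-Z-Q-V-E-Base: 12+9+15+22+3+5 = 66
Base-G-Z-V-E-Q-Base: 12+9+7+3+19+18 = 68
Base-G-Z-V-Q-E-Base: 12+9+7+22+19+5 = 74
Base-G-E-Z-Q-V-Base: 12+13+4+15+22+4 = 70
Base-G-E-Z-V-Q-Base: 12+13+4+7+22+18 = 76
Base-G-E-Q-Z-V-Base: 12+13+19+15+7+4 = 70
Base-G-E-Q-V-Z-Base: 12+13+19+22+7+3 = 76
Base-G-E-V-Z-Q-Base: 12+13+3+7+15+18 = 68
Base-G-E-V-Q-Z-Base: 12+13+3+22+15+3 = 68
Base-G-Q-Z-E-V-Base: 12+6+15+4+3+4 = 44
Base-G-Q-Z-V-E-Base: 12+6+15+7+3+5 = 48
… (46 more)
The minimum is 44.
One optimal route: Base → G → Q → Z → E → V → Base (or its reverse).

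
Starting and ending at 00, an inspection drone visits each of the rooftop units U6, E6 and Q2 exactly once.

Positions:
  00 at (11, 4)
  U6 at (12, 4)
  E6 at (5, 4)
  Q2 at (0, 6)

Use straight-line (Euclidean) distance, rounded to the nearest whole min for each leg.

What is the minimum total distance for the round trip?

With 3 stops there are 3!/2 = 3 distinct round trips (a route and its reverse cost the same).
00-U6-E6-Q2-00: 1+7+5+11 = 24
00-U6-Q2-E6-00: 1+12+5+6 = 24
00-E6-U6-Q2-00: 6+7+12+11 = 36
The minimum is 24.
One optimal route: 00 → U6 → E6 → Q2 → 00 (or its reverse).

Shortest round trip = 24 min.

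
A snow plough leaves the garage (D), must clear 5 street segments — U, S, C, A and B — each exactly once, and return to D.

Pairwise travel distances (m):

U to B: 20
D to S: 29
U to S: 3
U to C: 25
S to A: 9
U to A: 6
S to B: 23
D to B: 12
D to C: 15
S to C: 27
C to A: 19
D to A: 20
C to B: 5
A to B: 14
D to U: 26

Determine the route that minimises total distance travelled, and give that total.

D → U → S → C → A → B → D: 26+3+27+19+14+12 = 101
D → U → S → C → B → A → D: 26+3+27+5+14+20 = 95
D → U → S → A → C → B → D: 26+3+9+19+5+12 = 74
D → U → S → A → B → C → D: 26+3+9+14+5+15 = 72
D → U → S → B → C → A → D: 26+3+23+5+19+20 = 96
D → U → S → B → A → C → D: 26+3+23+14+19+15 = 100
D → U → C → S → A → B → D: 26+25+27+9+14+12 = 113
D → U → C → S → B → A → D: 26+25+27+23+14+20 = 135
D → U → C → A → S → B → D: 26+25+19+9+23+12 = 114
D → U → C → A → B → S → D: 26+25+19+14+23+29 = 136
D → U → C → B → S → A → D: 26+25+5+23+9+20 = 108
D → U → C → B → A → S → D: 26+25+5+14+9+29 = 108
D → U → A → S → C → B → D: 26+6+9+27+5+12 = 85
D → U → A → S → B → C → D: 26+6+9+23+5+15 = 84
… (46 more)
The minimum is 72.
One optimal route: D → U → S → A → B → C → D (or its reverse).

Shortest round trip = 72 m.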